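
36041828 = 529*68132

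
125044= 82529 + 42515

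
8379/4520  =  8379/4520 = 1.85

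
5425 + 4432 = 9857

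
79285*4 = 317140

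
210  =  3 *70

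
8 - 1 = 7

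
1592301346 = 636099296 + 956202050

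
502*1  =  502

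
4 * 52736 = 210944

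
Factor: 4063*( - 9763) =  - 13^1*17^1 * 239^1*751^1 = - 39667069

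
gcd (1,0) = 1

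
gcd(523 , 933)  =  1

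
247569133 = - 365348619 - -612917752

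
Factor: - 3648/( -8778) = 32/77  =  2^5*7^( - 1 )*11^( - 1 ) 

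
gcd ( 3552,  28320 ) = 96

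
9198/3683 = 2  +  1832/3683 = 2.50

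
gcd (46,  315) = 1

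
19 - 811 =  - 792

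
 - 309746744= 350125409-659872153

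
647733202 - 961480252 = -313747050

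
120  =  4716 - 4596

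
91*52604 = 4786964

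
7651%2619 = 2413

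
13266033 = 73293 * 181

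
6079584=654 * 9296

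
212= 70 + 142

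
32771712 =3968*8259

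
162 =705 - 543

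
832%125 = 82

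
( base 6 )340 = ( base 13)A2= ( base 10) 132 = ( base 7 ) 246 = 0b10000100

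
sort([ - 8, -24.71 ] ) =[-24.71,  -  8 ] 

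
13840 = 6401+7439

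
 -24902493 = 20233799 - 45136292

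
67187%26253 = 14681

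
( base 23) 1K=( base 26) 1H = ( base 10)43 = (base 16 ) 2b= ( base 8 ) 53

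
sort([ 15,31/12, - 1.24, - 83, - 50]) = [ - 83, - 50, - 1.24,31/12,  15]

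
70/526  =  35/263=0.13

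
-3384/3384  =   - 1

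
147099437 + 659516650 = 806616087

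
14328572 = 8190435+6138137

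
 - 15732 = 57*(-276)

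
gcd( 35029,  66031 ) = 1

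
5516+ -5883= -367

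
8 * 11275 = 90200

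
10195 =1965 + 8230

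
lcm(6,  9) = 18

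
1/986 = 1/986= 0.00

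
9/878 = 9/878= 0.01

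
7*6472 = 45304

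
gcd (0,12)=12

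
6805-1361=5444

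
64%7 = 1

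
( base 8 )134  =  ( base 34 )2O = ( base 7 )161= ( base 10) 92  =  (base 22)44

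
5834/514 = 2917/257 = 11.35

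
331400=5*66280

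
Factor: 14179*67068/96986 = 475478586/48493= 2^1*3^6*11^1*23^1*71^(- 1)*683^(-1)*1289^1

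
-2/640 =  - 1 + 319/320 = - 0.00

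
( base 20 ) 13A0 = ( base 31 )9o7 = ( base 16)24b8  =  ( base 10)9400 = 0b10010010111000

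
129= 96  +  33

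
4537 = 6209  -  1672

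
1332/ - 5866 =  - 1 + 2267/2933 = - 0.23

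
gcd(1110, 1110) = 1110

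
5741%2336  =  1069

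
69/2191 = 69/2191 = 0.03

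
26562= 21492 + 5070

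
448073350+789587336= 1237660686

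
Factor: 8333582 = 2^1*401^1*10391^1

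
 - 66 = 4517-4583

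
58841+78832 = 137673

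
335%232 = 103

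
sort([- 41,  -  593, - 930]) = [ - 930, - 593, - 41 ] 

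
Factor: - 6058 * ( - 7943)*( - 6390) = -2^2*3^2*5^1 * 13^3*47^1*71^1 * 233^1= -307478454660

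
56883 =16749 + 40134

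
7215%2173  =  696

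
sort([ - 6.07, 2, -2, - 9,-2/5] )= [ - 9,-6.07, - 2, - 2/5, 2] 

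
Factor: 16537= 23^1*719^1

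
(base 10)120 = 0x78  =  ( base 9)143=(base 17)71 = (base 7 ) 231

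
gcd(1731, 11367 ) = 3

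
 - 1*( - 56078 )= 56078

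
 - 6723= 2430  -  9153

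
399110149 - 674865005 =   -  275754856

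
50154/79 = 634+68/79 = 634.86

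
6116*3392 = 20745472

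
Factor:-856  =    -  2^3*107^1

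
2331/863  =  2331/863  =  2.70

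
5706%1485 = 1251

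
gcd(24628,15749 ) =1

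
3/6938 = 3/6938 = 0.00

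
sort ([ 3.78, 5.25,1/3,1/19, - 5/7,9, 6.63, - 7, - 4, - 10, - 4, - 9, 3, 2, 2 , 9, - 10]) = [-10, - 10 , - 9, - 7,-4, - 4, - 5/7, 1/19,1/3, 2,2 , 3 , 3.78,5.25,6.63, 9 , 9]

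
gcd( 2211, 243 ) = 3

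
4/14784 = 1/3696 = 0.00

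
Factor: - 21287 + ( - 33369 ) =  - 2^7*7^1*61^1 = - 54656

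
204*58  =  11832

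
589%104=69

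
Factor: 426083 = 7^1*60869^1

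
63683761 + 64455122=128138883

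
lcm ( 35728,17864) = 35728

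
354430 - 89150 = 265280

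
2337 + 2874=5211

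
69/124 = 69/124 = 0.56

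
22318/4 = 11159/2 = 5579.50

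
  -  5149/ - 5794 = 5149/5794 = 0.89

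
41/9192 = 41/9192 = 0.00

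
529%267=262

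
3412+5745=9157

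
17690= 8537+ 9153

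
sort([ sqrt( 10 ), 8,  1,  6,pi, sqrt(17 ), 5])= [ 1, pi , sqrt( 10 ),sqrt(17 ),5,6,8 ]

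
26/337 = 26/337 = 0.08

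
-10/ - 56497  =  10/56497  =  0.00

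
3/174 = 1/58 = 0.02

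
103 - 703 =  - 600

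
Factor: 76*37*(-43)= -2^2 * 19^1*37^1*43^1 = - 120916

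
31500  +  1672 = 33172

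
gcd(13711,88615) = 1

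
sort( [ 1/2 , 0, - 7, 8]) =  [ - 7, 0, 1/2, 8]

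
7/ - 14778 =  - 1 + 14771/14778 = - 0.00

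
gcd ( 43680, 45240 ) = 1560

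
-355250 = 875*( - 406 ) 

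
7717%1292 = 1257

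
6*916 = 5496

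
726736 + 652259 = 1378995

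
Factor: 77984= 2^5*2437^1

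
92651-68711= 23940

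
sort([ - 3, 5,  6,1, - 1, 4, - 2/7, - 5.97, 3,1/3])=[ - 5.97, - 3, - 1, - 2/7,1/3, 1,  3,4,5,6]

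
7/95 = 7/95  =  0.07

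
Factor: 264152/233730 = 356/315=2^2 * 3^(  -  2 )*5^ (-1 )*7^( - 1)*89^1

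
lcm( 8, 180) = 360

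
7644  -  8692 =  - 1048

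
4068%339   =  0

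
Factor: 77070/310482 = 35/141 = 3^( - 1)*5^1*7^1*47^( - 1 )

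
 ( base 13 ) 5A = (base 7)135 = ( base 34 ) 27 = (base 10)75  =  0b1001011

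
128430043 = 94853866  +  33576177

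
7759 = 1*7759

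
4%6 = 4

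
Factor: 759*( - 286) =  - 217074 = -2^1*3^1*11^2*13^1 *23^1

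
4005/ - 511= - 4005/511 = -  7.84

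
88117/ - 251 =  - 88117/251 = - 351.06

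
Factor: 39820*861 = 2^2*3^1*5^1*7^1*11^1*41^1*181^1 = 34285020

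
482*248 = 119536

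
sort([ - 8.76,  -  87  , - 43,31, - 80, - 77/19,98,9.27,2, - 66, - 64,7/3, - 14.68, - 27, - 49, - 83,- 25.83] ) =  [  -  87, - 83, - 80, - 66,  -  64 , - 49, - 43 ,-27, - 25.83, - 14.68 ,  -  8.76,-77/19,2,7/3,9.27,31, 98 ]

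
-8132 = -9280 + 1148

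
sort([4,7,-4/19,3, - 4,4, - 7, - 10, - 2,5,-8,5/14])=[- 10, - 8, - 7, - 4,-2, - 4/19,5/14,3, 4, 4 , 5,7 ]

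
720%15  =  0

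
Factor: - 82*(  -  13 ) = 2^1*13^1*41^1 = 1066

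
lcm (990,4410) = 48510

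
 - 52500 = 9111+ - 61611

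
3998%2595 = 1403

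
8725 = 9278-553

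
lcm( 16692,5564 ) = 16692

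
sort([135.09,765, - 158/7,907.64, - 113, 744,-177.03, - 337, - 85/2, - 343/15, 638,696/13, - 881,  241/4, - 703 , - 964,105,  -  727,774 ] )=[ - 964 ,-881, - 727, - 703, - 337, - 177.03, - 113, - 85/2,-343/15, - 158/7,696/13,241/4 , 105,  135.09,638, 744,765,774, 907.64 ]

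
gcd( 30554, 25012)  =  2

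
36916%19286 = 17630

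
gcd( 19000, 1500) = 500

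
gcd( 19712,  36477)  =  7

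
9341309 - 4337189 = 5004120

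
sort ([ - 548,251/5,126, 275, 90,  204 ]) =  [ - 548,251/5,90,126,204, 275 ] 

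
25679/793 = 32 + 303/793 = 32.38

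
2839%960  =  919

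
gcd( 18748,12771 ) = 43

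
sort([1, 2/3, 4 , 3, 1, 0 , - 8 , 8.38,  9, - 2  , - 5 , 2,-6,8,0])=[ - 8, - 6, - 5, - 2,0, 0, 2/3,  1 , 1,  2,3,  4,8,  8.38,  9]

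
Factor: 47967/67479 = 59/83 = 59^1*83^( - 1)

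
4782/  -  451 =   -  4782/451 = -10.60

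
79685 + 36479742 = 36559427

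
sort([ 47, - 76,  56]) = [-76, 47, 56]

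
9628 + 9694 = 19322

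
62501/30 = 2083+11/30 = 2083.37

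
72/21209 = 72/21209 = 0.00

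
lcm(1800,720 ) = 3600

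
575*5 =2875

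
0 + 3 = 3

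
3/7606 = 3/7606 = 0.00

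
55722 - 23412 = 32310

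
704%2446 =704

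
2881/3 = 2881/3 = 960.33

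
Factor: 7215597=3^2*801733^1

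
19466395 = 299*65105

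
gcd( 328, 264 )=8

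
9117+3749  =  12866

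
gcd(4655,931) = 931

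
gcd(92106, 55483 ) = 1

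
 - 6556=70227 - 76783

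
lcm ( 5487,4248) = 131688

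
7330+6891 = 14221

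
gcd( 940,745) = 5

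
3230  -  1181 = 2049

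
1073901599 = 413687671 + 660213928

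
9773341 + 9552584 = 19325925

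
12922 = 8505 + 4417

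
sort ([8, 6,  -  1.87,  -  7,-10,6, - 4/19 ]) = [-10,-7, - 1.87,-4/19, 6, 6, 8 ]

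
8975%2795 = 590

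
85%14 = 1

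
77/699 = 77/699 = 0.11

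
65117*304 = 19795568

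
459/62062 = 459/62062 = 0.01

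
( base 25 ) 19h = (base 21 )1k6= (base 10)867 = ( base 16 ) 363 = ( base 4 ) 31203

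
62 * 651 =40362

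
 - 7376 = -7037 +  - 339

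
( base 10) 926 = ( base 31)tr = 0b1110011110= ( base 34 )r8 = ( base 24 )1ee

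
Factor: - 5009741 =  - 11^1*455431^1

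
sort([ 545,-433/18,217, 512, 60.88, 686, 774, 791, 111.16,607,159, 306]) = [ - 433/18, 60.88, 111.16, 159 , 217, 306,512,545,  607, 686, 774, 791 ] 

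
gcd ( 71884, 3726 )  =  2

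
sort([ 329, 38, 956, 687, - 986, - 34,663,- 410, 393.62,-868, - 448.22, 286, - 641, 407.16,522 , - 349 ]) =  [-986,-868, - 641, - 448.22, - 410,-349, - 34,  38, 286 , 329,393.62, 407.16,522, 663, 687,956] 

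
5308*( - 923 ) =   -  4899284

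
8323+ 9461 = 17784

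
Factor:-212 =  - 2^2*53^1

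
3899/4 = 3899/4 = 974.75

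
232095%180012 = 52083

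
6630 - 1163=5467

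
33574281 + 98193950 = 131768231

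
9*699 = 6291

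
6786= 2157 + 4629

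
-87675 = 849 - 88524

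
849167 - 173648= 675519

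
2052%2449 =2052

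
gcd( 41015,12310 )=5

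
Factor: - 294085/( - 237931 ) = 5^1*11^1 *229^( - 1 )*1039^( - 1 )*5347^1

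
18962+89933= 108895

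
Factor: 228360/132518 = 2^2*3^1*5^1 * 11^1*383^( - 1 ) = 660/383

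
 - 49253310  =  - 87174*565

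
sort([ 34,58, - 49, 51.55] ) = [  -  49,34,51.55,  58] 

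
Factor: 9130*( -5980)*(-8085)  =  2^3*3^1 * 5^3 * 7^2*11^2 * 13^1*23^1*83^1 = 441419979000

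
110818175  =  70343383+40474792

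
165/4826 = 165/4826 = 0.03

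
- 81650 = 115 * ( - 710) 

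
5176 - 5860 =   -  684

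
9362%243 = 128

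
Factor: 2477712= 2^4*3^1*41^1 * 1259^1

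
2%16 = 2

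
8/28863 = 8/28863 = 0.00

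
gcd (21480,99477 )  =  3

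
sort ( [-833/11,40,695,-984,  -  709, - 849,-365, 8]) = [ - 984, - 849,-709, - 365, - 833/11,8,  40, 695] 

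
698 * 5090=3552820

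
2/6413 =2/6413 = 0.00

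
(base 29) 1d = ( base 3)1120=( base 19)24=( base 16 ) 2A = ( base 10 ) 42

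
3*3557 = 10671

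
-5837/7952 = -1+2115/7952 =- 0.73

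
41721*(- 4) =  - 166884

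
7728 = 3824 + 3904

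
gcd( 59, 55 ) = 1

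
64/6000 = 4/375 =0.01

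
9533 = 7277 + 2256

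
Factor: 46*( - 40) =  - 1840 = - 2^4*5^1*23^1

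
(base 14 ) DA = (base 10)192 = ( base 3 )21010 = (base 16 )c0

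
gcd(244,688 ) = 4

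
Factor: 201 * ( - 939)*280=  - 2^3 * 3^2 * 5^1*7^1*67^1*313^1 = -52846920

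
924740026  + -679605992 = 245134034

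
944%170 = 94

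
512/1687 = 512/1687 = 0.30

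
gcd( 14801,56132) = 1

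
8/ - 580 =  - 1 + 143/145 = -0.01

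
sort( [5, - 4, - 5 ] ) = [ - 5,- 4, 5] 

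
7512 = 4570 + 2942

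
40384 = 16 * 2524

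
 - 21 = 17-38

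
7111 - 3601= 3510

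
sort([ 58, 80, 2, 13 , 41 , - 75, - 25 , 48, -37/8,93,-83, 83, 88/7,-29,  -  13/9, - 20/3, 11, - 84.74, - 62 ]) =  [ - 84.74, - 83, - 75,  -  62,  -  29 ,-25, - 20/3, -37/8, - 13/9,2,11 , 88/7, 13,41,48, 58,80 , 83, 93]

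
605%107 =70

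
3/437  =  3/437 = 0.01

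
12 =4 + 8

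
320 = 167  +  153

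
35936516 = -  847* ( - 42428)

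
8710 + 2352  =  11062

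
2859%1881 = 978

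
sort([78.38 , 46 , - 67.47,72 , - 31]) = [ - 67.47, - 31,  46,72,  78.38]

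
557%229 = 99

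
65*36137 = 2348905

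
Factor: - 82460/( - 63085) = 532/407 = 2^2*7^1*11^( - 1)*19^1*37^( - 1)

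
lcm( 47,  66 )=3102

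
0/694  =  0 = 0.00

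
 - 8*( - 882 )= 7056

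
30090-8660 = 21430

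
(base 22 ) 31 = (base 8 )103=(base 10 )67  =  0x43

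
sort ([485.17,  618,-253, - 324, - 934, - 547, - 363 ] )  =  [-934, - 547, - 363, - 324, - 253, 485.17,618]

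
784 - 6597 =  - 5813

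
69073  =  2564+66509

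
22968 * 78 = 1791504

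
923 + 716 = 1639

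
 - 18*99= - 1782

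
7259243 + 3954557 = 11213800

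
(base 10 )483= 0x1e3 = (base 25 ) J8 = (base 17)1b7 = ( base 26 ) if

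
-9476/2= - 4738 = - 4738.00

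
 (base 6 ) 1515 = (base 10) 407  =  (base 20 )107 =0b110010111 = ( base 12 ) 29B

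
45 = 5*9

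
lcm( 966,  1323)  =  60858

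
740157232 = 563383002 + 176774230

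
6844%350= 194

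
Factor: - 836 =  -2^2*11^1*19^1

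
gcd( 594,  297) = 297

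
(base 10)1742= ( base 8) 3316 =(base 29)222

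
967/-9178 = -1 + 8211/9178 = - 0.11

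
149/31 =4 + 25/31 = 4.81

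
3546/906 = 591/151  =  3.91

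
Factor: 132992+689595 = 822587  =  822587^1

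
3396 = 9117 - 5721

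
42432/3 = 14144= 14144.00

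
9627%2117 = 1159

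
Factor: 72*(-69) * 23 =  - 2^3*3^3 * 23^2 = - 114264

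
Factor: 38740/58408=2^ (  -  1)*5^1*7^(-2)*13^1 = 65/98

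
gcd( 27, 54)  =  27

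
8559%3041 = 2477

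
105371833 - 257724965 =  -152353132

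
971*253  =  245663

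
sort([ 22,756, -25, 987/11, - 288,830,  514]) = [ -288, - 25,22, 987/11,  514,  756, 830]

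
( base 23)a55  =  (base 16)1522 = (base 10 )5410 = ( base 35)4ek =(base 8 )12442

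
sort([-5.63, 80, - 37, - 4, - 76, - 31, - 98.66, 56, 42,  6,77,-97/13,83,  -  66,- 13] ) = [ -98.66,-76, - 66 , - 37,-31,-13, - 97/13, - 5.63, - 4,6,42 , 56, 77, 80, 83]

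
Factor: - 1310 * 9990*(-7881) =2^2 *3^4*5^2 *37^2*71^1*131^1 = 103137858900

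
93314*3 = 279942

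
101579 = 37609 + 63970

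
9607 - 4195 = 5412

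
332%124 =84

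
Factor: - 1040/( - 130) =2^3 = 8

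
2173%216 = 13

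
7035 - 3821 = 3214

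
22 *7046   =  155012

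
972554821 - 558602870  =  413951951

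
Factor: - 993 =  - 3^1*331^1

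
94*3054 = 287076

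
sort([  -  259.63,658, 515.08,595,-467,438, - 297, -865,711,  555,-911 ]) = [ - 911, - 865,-467,-297, -259.63, 438,515.08,555,595,  658 , 711]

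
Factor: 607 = 607^1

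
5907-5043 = 864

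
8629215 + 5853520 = 14482735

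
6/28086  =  1/4681 = 0.00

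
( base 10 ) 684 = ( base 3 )221100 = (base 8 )1254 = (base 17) 264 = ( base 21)1bc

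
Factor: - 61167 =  - 3^1*20389^1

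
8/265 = 8/265 = 0.03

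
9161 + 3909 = 13070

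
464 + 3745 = 4209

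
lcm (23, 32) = 736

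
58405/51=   58405/51 =1145.20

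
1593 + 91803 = 93396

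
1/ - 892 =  - 1/892 = - 0.00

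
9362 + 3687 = 13049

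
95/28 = 95/28= 3.39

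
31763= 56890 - 25127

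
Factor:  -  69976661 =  - 69976661^1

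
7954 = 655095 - 647141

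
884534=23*38458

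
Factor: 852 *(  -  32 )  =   - 27264 = -  2^7*3^1*71^1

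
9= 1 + 8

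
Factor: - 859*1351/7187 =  - 1160509/7187 = - 7^1*193^1*859^1* 7187^ (-1)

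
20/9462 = 10/4731= 0.00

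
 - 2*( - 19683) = 39366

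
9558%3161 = 75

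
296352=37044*8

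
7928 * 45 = 356760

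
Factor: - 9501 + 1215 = -2^1* 3^1*1381^1 = - 8286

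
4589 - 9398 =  - 4809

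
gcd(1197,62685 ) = 63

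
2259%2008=251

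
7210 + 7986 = 15196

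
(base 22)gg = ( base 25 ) ei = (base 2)101110000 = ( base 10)368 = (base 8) 560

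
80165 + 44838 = 125003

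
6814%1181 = 909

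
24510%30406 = 24510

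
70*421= 29470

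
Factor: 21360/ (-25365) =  - 16/19 =- 2^4*19^( - 1) 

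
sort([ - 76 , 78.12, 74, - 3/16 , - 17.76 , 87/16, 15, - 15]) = [ - 76 , - 17.76, - 15, - 3/16, 87/16,15, 74,78.12]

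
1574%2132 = 1574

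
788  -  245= 543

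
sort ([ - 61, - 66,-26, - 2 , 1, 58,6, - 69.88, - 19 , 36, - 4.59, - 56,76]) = [ - 69.88,- 66, - 61, - 56, - 26, - 19, - 4.59, - 2,1 , 6,36,58 , 76]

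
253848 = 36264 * 7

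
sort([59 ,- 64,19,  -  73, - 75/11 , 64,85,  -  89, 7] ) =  [-89 , - 73,-64,-75/11, 7 , 19,  59, 64, 85 ]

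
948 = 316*3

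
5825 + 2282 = 8107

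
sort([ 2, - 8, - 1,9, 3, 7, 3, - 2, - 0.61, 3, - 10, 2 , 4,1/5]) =[ - 10, - 8, - 2, - 1, - 0.61,1/5,2, 2,3, 3,3, 4,7, 9 ]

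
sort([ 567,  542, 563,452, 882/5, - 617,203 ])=[-617 , 882/5,203, 452, 542, 563, 567]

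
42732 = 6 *7122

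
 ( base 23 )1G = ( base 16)27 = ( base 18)23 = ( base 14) 2B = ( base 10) 39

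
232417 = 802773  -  570356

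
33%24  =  9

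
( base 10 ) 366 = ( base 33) b3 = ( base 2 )101101110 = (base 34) aq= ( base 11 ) 303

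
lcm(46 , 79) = 3634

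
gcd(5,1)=1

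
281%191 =90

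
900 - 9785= - 8885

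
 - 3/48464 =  - 3/48464 = - 0.00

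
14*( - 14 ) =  - 196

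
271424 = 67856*4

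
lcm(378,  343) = 18522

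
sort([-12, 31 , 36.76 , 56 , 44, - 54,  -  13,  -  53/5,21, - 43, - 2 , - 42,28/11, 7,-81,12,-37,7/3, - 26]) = [ - 81, - 54,-43 ,  -  42 , - 37 ,  -  26 , -13, - 12, - 53/5 , - 2,7/3,28/11,7 , 12,  21,  31 , 36.76,44, 56] 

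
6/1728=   1/288  =  0.00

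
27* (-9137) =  - 246699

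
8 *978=7824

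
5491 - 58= 5433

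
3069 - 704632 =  - 701563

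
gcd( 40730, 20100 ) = 10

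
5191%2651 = 2540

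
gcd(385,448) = 7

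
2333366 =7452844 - 5119478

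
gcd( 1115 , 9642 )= 1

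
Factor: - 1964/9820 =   -  5^( - 1) = - 1/5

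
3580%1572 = 436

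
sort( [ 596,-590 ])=[ - 590,596] 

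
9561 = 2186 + 7375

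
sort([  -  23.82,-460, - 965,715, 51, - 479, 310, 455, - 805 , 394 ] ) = [  -  965, - 805 ,-479,  -  460, - 23.82 , 51,310, 394,455, 715 ] 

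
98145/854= 98145/854 = 114.92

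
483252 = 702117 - 218865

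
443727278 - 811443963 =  - 367716685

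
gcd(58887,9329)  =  1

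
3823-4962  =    -  1139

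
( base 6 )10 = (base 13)6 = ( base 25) 6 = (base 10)6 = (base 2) 110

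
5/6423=5/6423=0.00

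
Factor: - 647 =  - 647^1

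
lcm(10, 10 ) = 10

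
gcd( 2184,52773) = 21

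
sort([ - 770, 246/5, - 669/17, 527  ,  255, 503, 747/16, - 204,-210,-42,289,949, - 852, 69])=[ - 852, - 770, - 210, - 204, - 42,-669/17, 747/16,246/5,69,255,289, 503, 527,949 ]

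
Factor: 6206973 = 3^1 * 2068991^1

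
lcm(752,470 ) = 3760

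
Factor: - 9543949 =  - 67^1*181^1 * 787^1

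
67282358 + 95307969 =162590327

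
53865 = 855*63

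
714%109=60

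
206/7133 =206/7133 = 0.03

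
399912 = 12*33326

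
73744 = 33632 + 40112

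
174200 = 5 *34840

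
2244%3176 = 2244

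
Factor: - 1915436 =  - 2^2*389^1*1231^1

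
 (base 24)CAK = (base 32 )704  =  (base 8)16004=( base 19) 10g9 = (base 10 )7172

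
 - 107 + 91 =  - 16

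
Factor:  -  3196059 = - 3^1 * 53^1 * 20101^1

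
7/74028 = 7/74028  =  0.00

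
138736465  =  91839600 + 46896865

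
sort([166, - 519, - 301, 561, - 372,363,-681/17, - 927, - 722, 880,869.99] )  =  [  -  927, - 722, - 519, - 372, - 301,  -  681/17, 166,363, 561, 869.99, 880 ] 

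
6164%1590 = 1394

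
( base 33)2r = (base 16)5d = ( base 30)33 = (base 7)162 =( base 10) 93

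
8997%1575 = 1122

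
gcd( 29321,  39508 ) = 1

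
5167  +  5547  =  10714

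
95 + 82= 177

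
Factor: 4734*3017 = 14282478 = 2^1*3^2*7^1 *263^1*431^1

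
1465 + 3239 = 4704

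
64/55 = 64/55 = 1.16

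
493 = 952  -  459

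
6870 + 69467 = 76337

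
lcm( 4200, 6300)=12600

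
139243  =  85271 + 53972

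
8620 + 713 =9333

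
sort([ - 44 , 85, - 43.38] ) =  [ - 44,  -  43.38, 85 ] 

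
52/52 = 1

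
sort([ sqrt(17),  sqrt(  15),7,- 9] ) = [ - 9,sqrt(15) , sqrt( 17 ) , 7 ]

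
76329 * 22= 1679238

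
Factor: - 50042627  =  -50042627^1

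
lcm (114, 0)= 0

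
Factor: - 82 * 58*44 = -209264  =  - 2^4*11^1 * 29^1*41^1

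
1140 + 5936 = 7076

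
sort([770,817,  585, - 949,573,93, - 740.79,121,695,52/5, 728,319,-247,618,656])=[ - 949, - 740.79, - 247,52/5 , 93,121, 319, 573,585, 618, 656, 695,728, 770,817 ]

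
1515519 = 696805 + 818714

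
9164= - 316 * (-29)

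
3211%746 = 227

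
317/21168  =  317/21168 = 0.01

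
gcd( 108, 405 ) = 27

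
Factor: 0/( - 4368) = 0 = 0^1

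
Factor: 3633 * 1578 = 2^1 * 3^2*7^1*173^1*263^1   =  5732874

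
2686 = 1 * 2686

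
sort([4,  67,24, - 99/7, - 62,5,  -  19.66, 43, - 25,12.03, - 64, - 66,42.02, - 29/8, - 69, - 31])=[-69, - 66, - 64, - 62, - 31, - 25, - 19.66, - 99/7,- 29/8,4,5,12.03, 24,42.02,43,67 ] 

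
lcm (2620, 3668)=18340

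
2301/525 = 4  +  67/175 = 4.38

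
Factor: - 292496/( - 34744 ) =362/43  =  2^1*43^( - 1 )*181^1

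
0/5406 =0 = 0.00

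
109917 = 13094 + 96823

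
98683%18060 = 8383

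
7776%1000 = 776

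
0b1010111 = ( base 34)2J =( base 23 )3i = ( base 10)87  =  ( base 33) 2l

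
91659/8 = 11457 + 3/8 = 11457.38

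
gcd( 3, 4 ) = 1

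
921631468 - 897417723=24213745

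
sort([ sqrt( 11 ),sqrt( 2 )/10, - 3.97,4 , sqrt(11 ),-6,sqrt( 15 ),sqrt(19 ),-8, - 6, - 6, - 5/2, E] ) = [ - 8, - 6 , - 6, - 6, - 3.97, - 5/2,sqrt( 2 ) /10,E , sqrt( 11) , sqrt (11 ) , sqrt( 15 ),4,sqrt( 19)]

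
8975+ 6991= 15966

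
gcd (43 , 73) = 1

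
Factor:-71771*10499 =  - 7^1*10253^1*10499^1 = -  753523729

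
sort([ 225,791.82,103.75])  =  [ 103.75,225, 791.82]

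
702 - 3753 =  - 3051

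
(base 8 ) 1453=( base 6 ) 3431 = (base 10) 811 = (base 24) 19J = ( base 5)11221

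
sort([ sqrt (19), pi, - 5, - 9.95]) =[ - 9.95, - 5, pi, sqrt(19)]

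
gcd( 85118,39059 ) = 1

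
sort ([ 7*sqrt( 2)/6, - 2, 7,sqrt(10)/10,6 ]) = [-2,sqrt( 10)/10,7*sqrt(2 ) /6,  6,7] 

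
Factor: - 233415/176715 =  - 247/187 = - 11^ ( - 1)*13^1*17^( - 1 )*19^1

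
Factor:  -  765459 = -3^2*17^1 * 5003^1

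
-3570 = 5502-9072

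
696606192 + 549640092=1246246284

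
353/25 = 14  +  3/25 = 14.12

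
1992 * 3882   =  7732944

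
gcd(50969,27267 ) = 1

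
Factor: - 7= - 7^1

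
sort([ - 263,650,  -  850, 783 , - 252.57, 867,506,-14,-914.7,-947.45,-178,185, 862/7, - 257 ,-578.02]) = [ - 947.45, - 914.7,-850,-578.02,-263,- 257, - 252.57,- 178, - 14,862/7 , 185,  506,650,783,867]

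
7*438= 3066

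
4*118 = 472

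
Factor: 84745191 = 3^1 * 28248397^1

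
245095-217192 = 27903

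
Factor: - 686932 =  - 2^2*171733^1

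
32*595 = 19040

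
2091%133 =96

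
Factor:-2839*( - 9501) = 26973339 = 3^1*17^1*167^1 * 3167^1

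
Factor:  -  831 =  - 3^1*277^1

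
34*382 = 12988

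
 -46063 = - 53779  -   - 7716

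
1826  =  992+834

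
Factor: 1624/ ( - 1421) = -2^3*7^( -1 ) = - 8/7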